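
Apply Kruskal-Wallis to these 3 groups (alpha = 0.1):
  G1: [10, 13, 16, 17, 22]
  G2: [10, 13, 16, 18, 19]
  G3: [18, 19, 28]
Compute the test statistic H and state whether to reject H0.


Step 1: Combine all N = 13 observations and assign midranks.
sorted (value, group, rank): (10,G1,1.5), (10,G2,1.5), (13,G1,3.5), (13,G2,3.5), (16,G1,5.5), (16,G2,5.5), (17,G1,7), (18,G2,8.5), (18,G3,8.5), (19,G2,10.5), (19,G3,10.5), (22,G1,12), (28,G3,13)
Step 2: Sum ranks within each group.
R_1 = 29.5 (n_1 = 5)
R_2 = 29.5 (n_2 = 5)
R_3 = 32 (n_3 = 3)
Step 3: H = 12/(N(N+1)) * sum(R_i^2/n_i) - 3(N+1)
     = 12/(13*14) * (29.5^2/5 + 29.5^2/5 + 32^2/3) - 3*14
     = 0.065934 * 689.433 - 42
     = 3.457143.
Step 4: Ties present; correction factor C = 1 - 30/(13^3 - 13) = 0.986264. Corrected H = 3.457143 / 0.986264 = 3.505292.
Step 5: Under H0, H ~ chi^2(2); p-value = 0.173315.
Step 6: alpha = 0.1. fail to reject H0.

H = 3.5053, df = 2, p = 0.173315, fail to reject H0.


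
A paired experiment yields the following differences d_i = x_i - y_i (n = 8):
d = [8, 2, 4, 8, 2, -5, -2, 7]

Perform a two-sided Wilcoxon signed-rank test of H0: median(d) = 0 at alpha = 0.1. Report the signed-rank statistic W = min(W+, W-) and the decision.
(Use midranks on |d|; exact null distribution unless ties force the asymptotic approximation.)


Step 1: Drop any zero differences (none here) and take |d_i|.
|d| = [8, 2, 4, 8, 2, 5, 2, 7]
Step 2: Midrank |d_i| (ties get averaged ranks).
ranks: |8|->7.5, |2|->2, |4|->4, |8|->7.5, |2|->2, |5|->5, |2|->2, |7|->6
Step 3: Attach original signs; sum ranks with positive sign and with negative sign.
W+ = 7.5 + 2 + 4 + 7.5 + 2 + 6 = 29
W- = 5 + 2 = 7
(Check: W+ + W- = 36 should equal n(n+1)/2 = 36.)
Step 4: Test statistic W = min(W+, W-) = 7.
Step 5: Ties in |d|, so use the tie-corrected normal approximation.
        E[W] = n(n+1)/4 = 8*9/4 = 18.
        Tie groups: |d|=2 (t=3), |d|=8 (t=2); sum(t^3 - t) = 30.
        Var[W] = n(n+1)(2n+1)/24 - sum(t^3-t)/48 = 1224/24 - 30/48 = 50.375.
        z = (W - E[W]) / sqrt(Var[W]) = (7 - 18) / 7.0975 = -1.5498.
        Two-sided p = 2*Phi(z) = 0.121181.
Step 6: alpha = 0.1. fail to reject H0.

W+ = 29, W- = 7, W = min = 7, p = 0.121181, fail to reject H0.


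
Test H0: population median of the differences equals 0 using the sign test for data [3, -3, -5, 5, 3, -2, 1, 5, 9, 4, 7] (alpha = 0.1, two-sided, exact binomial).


Step 1: Discard zero differences. Original n = 11; n_eff = number of nonzero differences = 11.
Nonzero differences (with sign): +3, -3, -5, +5, +3, -2, +1, +5, +9, +4, +7
Step 2: Count signs: positive = 8, negative = 3.
Step 3: Under H0: P(positive) = 0.5, so the number of positives S ~ Bin(11, 0.5).
Step 4: Two-sided exact p-value = sum of Bin(11,0.5) probabilities at or below the observed probability = 0.226562.
Step 5: alpha = 0.1. fail to reject H0.

n_eff = 11, pos = 8, neg = 3, p = 0.226562, fail to reject H0.


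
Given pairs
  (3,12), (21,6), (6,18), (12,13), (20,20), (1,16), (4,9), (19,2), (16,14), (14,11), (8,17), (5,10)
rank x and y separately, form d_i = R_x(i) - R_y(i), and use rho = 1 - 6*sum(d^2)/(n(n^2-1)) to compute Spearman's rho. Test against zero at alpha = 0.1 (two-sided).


Step 1: Rank x and y separately (midranks; no ties here).
rank(x): 3->2, 21->12, 6->5, 12->7, 20->11, 1->1, 4->3, 19->10, 16->9, 14->8, 8->6, 5->4
rank(y): 12->6, 6->2, 18->11, 13->7, 20->12, 16->9, 9->3, 2->1, 14->8, 11->5, 17->10, 10->4
Step 2: d_i = R_x(i) - R_y(i); compute d_i^2.
  (2-6)^2=16, (12-2)^2=100, (5-11)^2=36, (7-7)^2=0, (11-12)^2=1, (1-9)^2=64, (3-3)^2=0, (10-1)^2=81, (9-8)^2=1, (8-5)^2=9, (6-10)^2=16, (4-4)^2=0
sum(d^2) = 324.
Step 3: rho = 1 - 6*324 / (12*(12^2 - 1)) = 1 - 1944/1716 = -0.132867.
Step 4: Under H0, t = rho * sqrt((n-2)/(1-rho^2)) = -0.4239 ~ t(10).
Step 5: Two-sided p-value from the t-distribution with 10 df = 0.680598.
Step 6: alpha = 0.1. fail to reject H0.

rho = -0.1329, p = 0.680598, fail to reject H0 at alpha = 0.1.


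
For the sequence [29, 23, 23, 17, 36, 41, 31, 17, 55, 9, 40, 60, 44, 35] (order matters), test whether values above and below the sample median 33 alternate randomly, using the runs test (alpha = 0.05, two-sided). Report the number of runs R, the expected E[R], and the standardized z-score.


Step 1: Compute median = 33; label A = above, B = below.
Labels in order: BBBBAABBABAAAA  (n_A = 7, n_B = 7)
Step 2: Count runs R = 6.
Step 3: Under H0 (random ordering), E[R] = 2*n_A*n_B/(n_A+n_B) + 1 = 2*7*7/14 + 1 = 8.0000.
        Var[R] = 2*n_A*n_B*(2*n_A*n_B - n_A - n_B) / ((n_A+n_B)^2 * (n_A+n_B-1)) = 8232/2548 = 3.2308.
        SD[R] = 1.7974.
Step 4: Continuity-corrected z = (R + 0.5 - E[R]) / SD[R] = (6 + 0.5 - 8.0000) / 1.7974 = -0.8345.
Step 5: Two-sided p-value via normal approximation = 2*(1 - Phi(|z|)) = 0.403986.
Step 6: alpha = 0.05. fail to reject H0.

R = 6, z = -0.8345, p = 0.403986, fail to reject H0.


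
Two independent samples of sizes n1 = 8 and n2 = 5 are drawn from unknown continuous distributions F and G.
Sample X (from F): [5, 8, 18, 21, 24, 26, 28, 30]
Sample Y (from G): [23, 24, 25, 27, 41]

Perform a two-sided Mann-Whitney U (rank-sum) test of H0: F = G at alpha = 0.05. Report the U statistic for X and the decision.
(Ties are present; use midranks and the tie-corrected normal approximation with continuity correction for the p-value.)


Step 1: Combine and sort all 13 observations; assign midranks.
sorted (value, group): (5,X), (8,X), (18,X), (21,X), (23,Y), (24,X), (24,Y), (25,Y), (26,X), (27,Y), (28,X), (30,X), (41,Y)
ranks: 5->1, 8->2, 18->3, 21->4, 23->5, 24->6.5, 24->6.5, 25->8, 26->9, 27->10, 28->11, 30->12, 41->13
Step 2: Rank sum for X: R1 = 1 + 2 + 3 + 4 + 6.5 + 9 + 11 + 12 = 48.5.
Step 3: U_X = R1 - n1(n1+1)/2 = 48.5 - 8*9/2 = 48.5 - 36 = 12.5.
       U_Y = n1*n2 - U_X = 40 - 12.5 = 27.5.
Step 4: Ties are present, so use the tie-corrected normal approximation (with continuity correction) for the p-value.
Step 5: p-value = 0.304842; compare to alpha = 0.05. fail to reject H0.

U_X = 12.5, p = 0.304842, fail to reject H0 at alpha = 0.05.


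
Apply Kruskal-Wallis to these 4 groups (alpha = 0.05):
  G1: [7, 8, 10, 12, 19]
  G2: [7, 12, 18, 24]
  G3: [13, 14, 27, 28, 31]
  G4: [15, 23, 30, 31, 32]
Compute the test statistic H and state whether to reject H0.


Step 1: Combine all N = 19 observations and assign midranks.
sorted (value, group, rank): (7,G1,1.5), (7,G2,1.5), (8,G1,3), (10,G1,4), (12,G1,5.5), (12,G2,5.5), (13,G3,7), (14,G3,8), (15,G4,9), (18,G2,10), (19,G1,11), (23,G4,12), (24,G2,13), (27,G3,14), (28,G3,15), (30,G4,16), (31,G3,17.5), (31,G4,17.5), (32,G4,19)
Step 2: Sum ranks within each group.
R_1 = 25 (n_1 = 5)
R_2 = 30 (n_2 = 4)
R_3 = 61.5 (n_3 = 5)
R_4 = 73.5 (n_4 = 5)
Step 3: H = 12/(N(N+1)) * sum(R_i^2/n_i) - 3(N+1)
     = 12/(19*20) * (25^2/5 + 30^2/4 + 61.5^2/5 + 73.5^2/5) - 3*20
     = 0.031579 * 2186.9 - 60
     = 9.060000.
Step 4: Ties present; correction factor C = 1 - 18/(19^3 - 19) = 0.997368. Corrected H = 9.060000 / 0.997368 = 9.083905.
Step 5: Under H0, H ~ chi^2(3); p-value = 0.028196.
Step 6: alpha = 0.05. reject H0.

H = 9.0839, df = 3, p = 0.028196, reject H0.


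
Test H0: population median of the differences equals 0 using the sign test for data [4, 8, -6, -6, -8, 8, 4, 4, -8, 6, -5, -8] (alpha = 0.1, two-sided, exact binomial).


Step 1: Discard zero differences. Original n = 12; n_eff = number of nonzero differences = 12.
Nonzero differences (with sign): +4, +8, -6, -6, -8, +8, +4, +4, -8, +6, -5, -8
Step 2: Count signs: positive = 6, negative = 6.
Step 3: Under H0: P(positive) = 0.5, so the number of positives S ~ Bin(12, 0.5).
Step 4: Two-sided exact p-value = sum of Bin(12,0.5) probabilities at or below the observed probability = 1.000000.
Step 5: alpha = 0.1. fail to reject H0.

n_eff = 12, pos = 6, neg = 6, p = 1.000000, fail to reject H0.


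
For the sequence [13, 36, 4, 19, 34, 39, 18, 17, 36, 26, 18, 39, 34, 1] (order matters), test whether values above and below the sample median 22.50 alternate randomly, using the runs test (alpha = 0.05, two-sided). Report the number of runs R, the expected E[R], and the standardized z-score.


Step 1: Compute median = 22.50; label A = above, B = below.
Labels in order: BABBAABBAABAAB  (n_A = 7, n_B = 7)
Step 2: Count runs R = 9.
Step 3: Under H0 (random ordering), E[R] = 2*n_A*n_B/(n_A+n_B) + 1 = 2*7*7/14 + 1 = 8.0000.
        Var[R] = 2*n_A*n_B*(2*n_A*n_B - n_A - n_B) / ((n_A+n_B)^2 * (n_A+n_B-1)) = 8232/2548 = 3.2308.
        SD[R] = 1.7974.
Step 4: Continuity-corrected z = (R - 0.5 - E[R]) / SD[R] = (9 - 0.5 - 8.0000) / 1.7974 = 0.2782.
Step 5: Two-sided p-value via normal approximation = 2*(1 - Phi(|z|)) = 0.780879.
Step 6: alpha = 0.05. fail to reject H0.

R = 9, z = 0.2782, p = 0.780879, fail to reject H0.


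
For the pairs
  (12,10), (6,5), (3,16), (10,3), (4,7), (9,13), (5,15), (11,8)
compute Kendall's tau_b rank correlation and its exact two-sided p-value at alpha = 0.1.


Step 1: Enumerate the 28 unordered pairs (i,j) with i<j and classify each by sign(x_j-x_i) * sign(y_j-y_i).
  (1,2):dx=-6,dy=-5->C; (1,3):dx=-9,dy=+6->D; (1,4):dx=-2,dy=-7->C; (1,5):dx=-8,dy=-3->C
  (1,6):dx=-3,dy=+3->D; (1,7):dx=-7,dy=+5->D; (1,8):dx=-1,dy=-2->C; (2,3):dx=-3,dy=+11->D
  (2,4):dx=+4,dy=-2->D; (2,5):dx=-2,dy=+2->D; (2,6):dx=+3,dy=+8->C; (2,7):dx=-1,dy=+10->D
  (2,8):dx=+5,dy=+3->C; (3,4):dx=+7,dy=-13->D; (3,5):dx=+1,dy=-9->D; (3,6):dx=+6,dy=-3->D
  (3,7):dx=+2,dy=-1->D; (3,8):dx=+8,dy=-8->D; (4,5):dx=-6,dy=+4->D; (4,6):dx=-1,dy=+10->D
  (4,7):dx=-5,dy=+12->D; (4,8):dx=+1,dy=+5->C; (5,6):dx=+5,dy=+6->C; (5,7):dx=+1,dy=+8->C
  (5,8):dx=+7,dy=+1->C; (6,7):dx=-4,dy=+2->D; (6,8):dx=+2,dy=-5->D; (7,8):dx=+6,dy=-7->D
Step 2: C = 10, D = 18, total pairs = 28.
Step 3: tau = (C - D)/(n(n-1)/2) = (10 - 18)/28 = -0.285714.
Step 4: Exact two-sided p-value (enumerate n! = 40320 permutations of y under H0): p = 0.398760.
Step 5: alpha = 0.1. fail to reject H0.

tau_b = -0.2857 (C=10, D=18), p = 0.398760, fail to reject H0.


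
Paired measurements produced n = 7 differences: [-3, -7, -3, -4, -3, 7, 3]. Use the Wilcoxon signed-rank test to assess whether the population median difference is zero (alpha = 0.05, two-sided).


Step 1: Drop any zero differences (none here) and take |d_i|.
|d| = [3, 7, 3, 4, 3, 7, 3]
Step 2: Midrank |d_i| (ties get averaged ranks).
ranks: |3|->2.5, |7|->6.5, |3|->2.5, |4|->5, |3|->2.5, |7|->6.5, |3|->2.5
Step 3: Attach original signs; sum ranks with positive sign and with negative sign.
W+ = 6.5 + 2.5 = 9
W- = 2.5 + 6.5 + 2.5 + 5 + 2.5 = 19
(Check: W+ + W- = 28 should equal n(n+1)/2 = 28.)
Step 4: Test statistic W = min(W+, W-) = 9.
Step 5: Ties in |d|, so use the tie-corrected normal approximation.
        E[W] = n(n+1)/4 = 7*8/4 = 14.
        Tie groups: |d|=3 (t=4), |d|=7 (t=2); sum(t^3 - t) = 66.
        Var[W] = n(n+1)(2n+1)/24 - sum(t^3-t)/48 = 840/24 - 66/48 = 33.625.
        z = (W - E[W]) / sqrt(Var[W]) = (9 - 14) / 5.7987 = -0.8623.
        Two-sided p = 2*Phi(z) = 0.388544.
Step 6: alpha = 0.05. fail to reject H0.

W+ = 9, W- = 19, W = min = 9, p = 0.388544, fail to reject H0.


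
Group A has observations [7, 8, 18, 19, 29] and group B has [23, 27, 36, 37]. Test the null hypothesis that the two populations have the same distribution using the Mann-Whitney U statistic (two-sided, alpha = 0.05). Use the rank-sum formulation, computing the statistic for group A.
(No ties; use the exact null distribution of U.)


Step 1: Combine and sort all 9 observations; assign midranks.
sorted (value, group): (7,X), (8,X), (18,X), (19,X), (23,Y), (27,Y), (29,X), (36,Y), (37,Y)
ranks: 7->1, 8->2, 18->3, 19->4, 23->5, 27->6, 29->7, 36->8, 37->9
Step 2: Rank sum for X: R1 = 1 + 2 + 3 + 4 + 7 = 17.
Step 3: U_X = R1 - n1(n1+1)/2 = 17 - 5*6/2 = 17 - 15 = 2.
       U_Y = n1*n2 - U_X = 20 - 2 = 18.
Step 4: No ties, so the exact null distribution of U (based on enumerating the C(9,5) = 126 equally likely rank assignments) gives the two-sided p-value.
Step 5: p-value = 0.063492; compare to alpha = 0.05. fail to reject H0.

U_X = 2, p = 0.063492, fail to reject H0 at alpha = 0.05.


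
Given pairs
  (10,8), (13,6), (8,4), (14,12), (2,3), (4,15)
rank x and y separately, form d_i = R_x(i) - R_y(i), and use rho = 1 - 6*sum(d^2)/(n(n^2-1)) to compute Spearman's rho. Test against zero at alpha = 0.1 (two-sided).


Step 1: Rank x and y separately (midranks; no ties here).
rank(x): 10->4, 13->5, 8->3, 14->6, 2->1, 4->2
rank(y): 8->4, 6->3, 4->2, 12->5, 3->1, 15->6
Step 2: d_i = R_x(i) - R_y(i); compute d_i^2.
  (4-4)^2=0, (5-3)^2=4, (3-2)^2=1, (6-5)^2=1, (1-1)^2=0, (2-6)^2=16
sum(d^2) = 22.
Step 3: rho = 1 - 6*22 / (6*(6^2 - 1)) = 1 - 132/210 = 0.371429.
Step 4: Under H0, t = rho * sqrt((n-2)/(1-rho^2)) = 0.8001 ~ t(4).
Step 5: Two-sided p-value from the t-distribution with 4 df = 0.468478.
Step 6: alpha = 0.1. fail to reject H0.

rho = 0.3714, p = 0.468478, fail to reject H0 at alpha = 0.1.


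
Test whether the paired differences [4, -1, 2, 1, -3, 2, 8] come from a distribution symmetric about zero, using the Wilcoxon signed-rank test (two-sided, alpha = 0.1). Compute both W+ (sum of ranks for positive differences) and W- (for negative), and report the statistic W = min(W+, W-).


Step 1: Drop any zero differences (none here) and take |d_i|.
|d| = [4, 1, 2, 1, 3, 2, 8]
Step 2: Midrank |d_i| (ties get averaged ranks).
ranks: |4|->6, |1|->1.5, |2|->3.5, |1|->1.5, |3|->5, |2|->3.5, |8|->7
Step 3: Attach original signs; sum ranks with positive sign and with negative sign.
W+ = 6 + 3.5 + 1.5 + 3.5 + 7 = 21.5
W- = 1.5 + 5 = 6.5
(Check: W+ + W- = 28 should equal n(n+1)/2 = 28.)
Step 4: Test statistic W = min(W+, W-) = 6.5.
Step 5: Ties in |d|, so use the tie-corrected normal approximation.
        E[W] = n(n+1)/4 = 7*8/4 = 14.
        Tie groups: |d|=1 (t=2), |d|=2 (t=2); sum(t^3 - t) = 12.
        Var[W] = n(n+1)(2n+1)/24 - sum(t^3-t)/48 = 840/24 - 12/48 = 34.75.
        z = (W - E[W]) / sqrt(Var[W]) = (6.5 - 14) / 5.8949 = -1.2723.
        Two-sided p = 2*Phi(z) = 0.203272.
Step 6: alpha = 0.1. fail to reject H0.

W+ = 21.5, W- = 6.5, W = min = 6.5, p = 0.203272, fail to reject H0.


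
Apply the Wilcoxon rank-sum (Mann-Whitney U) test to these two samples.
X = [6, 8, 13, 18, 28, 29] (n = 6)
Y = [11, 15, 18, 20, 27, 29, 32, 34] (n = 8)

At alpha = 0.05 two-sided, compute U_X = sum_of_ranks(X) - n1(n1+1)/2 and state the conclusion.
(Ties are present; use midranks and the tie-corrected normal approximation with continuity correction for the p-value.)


Step 1: Combine and sort all 14 observations; assign midranks.
sorted (value, group): (6,X), (8,X), (11,Y), (13,X), (15,Y), (18,X), (18,Y), (20,Y), (27,Y), (28,X), (29,X), (29,Y), (32,Y), (34,Y)
ranks: 6->1, 8->2, 11->3, 13->4, 15->5, 18->6.5, 18->6.5, 20->8, 27->9, 28->10, 29->11.5, 29->11.5, 32->13, 34->14
Step 2: Rank sum for X: R1 = 1 + 2 + 4 + 6.5 + 10 + 11.5 = 35.
Step 3: U_X = R1 - n1(n1+1)/2 = 35 - 6*7/2 = 35 - 21 = 14.
       U_Y = n1*n2 - U_X = 48 - 14 = 34.
Step 4: Ties are present, so use the tie-corrected normal approximation (with continuity correction) for the p-value.
Step 5: p-value = 0.219016; compare to alpha = 0.05. fail to reject H0.

U_X = 14, p = 0.219016, fail to reject H0 at alpha = 0.05.


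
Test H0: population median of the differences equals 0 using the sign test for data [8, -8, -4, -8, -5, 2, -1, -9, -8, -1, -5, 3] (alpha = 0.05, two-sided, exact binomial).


Step 1: Discard zero differences. Original n = 12; n_eff = number of nonzero differences = 12.
Nonzero differences (with sign): +8, -8, -4, -8, -5, +2, -1, -9, -8, -1, -5, +3
Step 2: Count signs: positive = 3, negative = 9.
Step 3: Under H0: P(positive) = 0.5, so the number of positives S ~ Bin(12, 0.5).
Step 4: Two-sided exact p-value = sum of Bin(12,0.5) probabilities at or below the observed probability = 0.145996.
Step 5: alpha = 0.05. fail to reject H0.

n_eff = 12, pos = 3, neg = 9, p = 0.145996, fail to reject H0.


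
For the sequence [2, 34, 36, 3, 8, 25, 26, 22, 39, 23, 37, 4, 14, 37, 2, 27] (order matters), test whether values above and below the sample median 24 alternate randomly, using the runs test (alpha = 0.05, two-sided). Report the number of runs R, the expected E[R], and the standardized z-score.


Step 1: Compute median = 24; label A = above, B = below.
Labels in order: BAABBAABABABBABA  (n_A = 8, n_B = 8)
Step 2: Count runs R = 12.
Step 3: Under H0 (random ordering), E[R] = 2*n_A*n_B/(n_A+n_B) + 1 = 2*8*8/16 + 1 = 9.0000.
        Var[R] = 2*n_A*n_B*(2*n_A*n_B - n_A - n_B) / ((n_A+n_B)^2 * (n_A+n_B-1)) = 14336/3840 = 3.7333.
        SD[R] = 1.9322.
Step 4: Continuity-corrected z = (R - 0.5 - E[R]) / SD[R] = (12 - 0.5 - 9.0000) / 1.9322 = 1.2939.
Step 5: Two-sided p-value via normal approximation = 2*(1 - Phi(|z|)) = 0.195709.
Step 6: alpha = 0.05. fail to reject H0.

R = 12, z = 1.2939, p = 0.195709, fail to reject H0.


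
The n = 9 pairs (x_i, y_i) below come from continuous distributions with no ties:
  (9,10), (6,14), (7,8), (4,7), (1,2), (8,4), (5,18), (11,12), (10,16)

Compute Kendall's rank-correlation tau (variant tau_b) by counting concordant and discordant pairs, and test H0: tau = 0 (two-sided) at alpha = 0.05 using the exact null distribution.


Step 1: Enumerate the 36 unordered pairs (i,j) with i<j and classify each by sign(x_j-x_i) * sign(y_j-y_i).
  (1,2):dx=-3,dy=+4->D; (1,3):dx=-2,dy=-2->C; (1,4):dx=-5,dy=-3->C; (1,5):dx=-8,dy=-8->C
  (1,6):dx=-1,dy=-6->C; (1,7):dx=-4,dy=+8->D; (1,8):dx=+2,dy=+2->C; (1,9):dx=+1,dy=+6->C
  (2,3):dx=+1,dy=-6->D; (2,4):dx=-2,dy=-7->C; (2,5):dx=-5,dy=-12->C; (2,6):dx=+2,dy=-10->D
  (2,7):dx=-1,dy=+4->D; (2,8):dx=+5,dy=-2->D; (2,9):dx=+4,dy=+2->C; (3,4):dx=-3,dy=-1->C
  (3,5):dx=-6,dy=-6->C; (3,6):dx=+1,dy=-4->D; (3,7):dx=-2,dy=+10->D; (3,8):dx=+4,dy=+4->C
  (3,9):dx=+3,dy=+8->C; (4,5):dx=-3,dy=-5->C; (4,6):dx=+4,dy=-3->D; (4,7):dx=+1,dy=+11->C
  (4,8):dx=+7,dy=+5->C; (4,9):dx=+6,dy=+9->C; (5,6):dx=+7,dy=+2->C; (5,7):dx=+4,dy=+16->C
  (5,8):dx=+10,dy=+10->C; (5,9):dx=+9,dy=+14->C; (6,7):dx=-3,dy=+14->D; (6,8):dx=+3,dy=+8->C
  (6,9):dx=+2,dy=+12->C; (7,8):dx=+6,dy=-6->D; (7,9):dx=+5,dy=-2->D; (8,9):dx=-1,dy=+4->D
Step 2: C = 23, D = 13, total pairs = 36.
Step 3: tau = (C - D)/(n(n-1)/2) = (23 - 13)/36 = 0.277778.
Step 4: Exact two-sided p-value (enumerate n! = 362880 permutations of y under H0): p = 0.358488.
Step 5: alpha = 0.05. fail to reject H0.

tau_b = 0.2778 (C=23, D=13), p = 0.358488, fail to reject H0.


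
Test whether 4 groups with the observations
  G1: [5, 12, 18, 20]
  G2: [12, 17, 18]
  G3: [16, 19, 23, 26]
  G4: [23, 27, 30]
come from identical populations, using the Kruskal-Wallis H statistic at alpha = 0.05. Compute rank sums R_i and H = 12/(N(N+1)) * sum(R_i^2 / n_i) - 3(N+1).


Step 1: Combine all N = 14 observations and assign midranks.
sorted (value, group, rank): (5,G1,1), (12,G1,2.5), (12,G2,2.5), (16,G3,4), (17,G2,5), (18,G1,6.5), (18,G2,6.5), (19,G3,8), (20,G1,9), (23,G3,10.5), (23,G4,10.5), (26,G3,12), (27,G4,13), (30,G4,14)
Step 2: Sum ranks within each group.
R_1 = 19 (n_1 = 4)
R_2 = 14 (n_2 = 3)
R_3 = 34.5 (n_3 = 4)
R_4 = 37.5 (n_4 = 3)
Step 3: H = 12/(N(N+1)) * sum(R_i^2/n_i) - 3(N+1)
     = 12/(14*15) * (19^2/4 + 14^2/3 + 34.5^2/4 + 37.5^2/3) - 3*15
     = 0.057143 * 921.896 - 45
     = 7.679762.
Step 4: Ties present; correction factor C = 1 - 18/(14^3 - 14) = 0.993407. Corrected H = 7.679762 / 0.993407 = 7.730734.
Step 5: Under H0, H ~ chi^2(3); p-value = 0.051917.
Step 6: alpha = 0.05. fail to reject H0.

H = 7.7307, df = 3, p = 0.051917, fail to reject H0.


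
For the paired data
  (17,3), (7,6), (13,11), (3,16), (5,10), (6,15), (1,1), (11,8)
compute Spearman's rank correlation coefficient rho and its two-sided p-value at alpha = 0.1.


Step 1: Rank x and y separately (midranks; no ties here).
rank(x): 17->8, 7->5, 13->7, 3->2, 5->3, 6->4, 1->1, 11->6
rank(y): 3->2, 6->3, 11->6, 16->8, 10->5, 15->7, 1->1, 8->4
Step 2: d_i = R_x(i) - R_y(i); compute d_i^2.
  (8-2)^2=36, (5-3)^2=4, (7-6)^2=1, (2-8)^2=36, (3-5)^2=4, (4-7)^2=9, (1-1)^2=0, (6-4)^2=4
sum(d^2) = 94.
Step 3: rho = 1 - 6*94 / (8*(8^2 - 1)) = 1 - 564/504 = -0.119048.
Step 4: Under H0, t = rho * sqrt((n-2)/(1-rho^2)) = -0.2937 ~ t(6).
Step 5: Two-sided p-value from the t-distribution with 6 df = 0.778886.
Step 6: alpha = 0.1. fail to reject H0.

rho = -0.1190, p = 0.778886, fail to reject H0 at alpha = 0.1.


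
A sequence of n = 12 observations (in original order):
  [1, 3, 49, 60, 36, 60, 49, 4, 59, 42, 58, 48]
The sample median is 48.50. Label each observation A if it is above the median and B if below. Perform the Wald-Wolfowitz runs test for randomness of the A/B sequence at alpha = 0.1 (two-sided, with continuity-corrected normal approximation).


Step 1: Compute median = 48.50; label A = above, B = below.
Labels in order: BBAABAABABAB  (n_A = 6, n_B = 6)
Step 2: Count runs R = 9.
Step 3: Under H0 (random ordering), E[R] = 2*n_A*n_B/(n_A+n_B) + 1 = 2*6*6/12 + 1 = 7.0000.
        Var[R] = 2*n_A*n_B*(2*n_A*n_B - n_A - n_B) / ((n_A+n_B)^2 * (n_A+n_B-1)) = 4320/1584 = 2.7273.
        SD[R] = 1.6514.
Step 4: Continuity-corrected z = (R - 0.5 - E[R]) / SD[R] = (9 - 0.5 - 7.0000) / 1.6514 = 0.9083.
Step 5: Two-sided p-value via normal approximation = 2*(1 - Phi(|z|)) = 0.363722.
Step 6: alpha = 0.1. fail to reject H0.

R = 9, z = 0.9083, p = 0.363722, fail to reject H0.


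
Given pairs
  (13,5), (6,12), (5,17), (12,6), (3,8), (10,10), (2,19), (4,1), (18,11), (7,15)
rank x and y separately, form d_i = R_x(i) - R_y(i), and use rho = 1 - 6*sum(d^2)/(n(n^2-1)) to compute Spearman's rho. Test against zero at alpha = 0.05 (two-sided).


Step 1: Rank x and y separately (midranks; no ties here).
rank(x): 13->9, 6->5, 5->4, 12->8, 3->2, 10->7, 2->1, 4->3, 18->10, 7->6
rank(y): 5->2, 12->7, 17->9, 6->3, 8->4, 10->5, 19->10, 1->1, 11->6, 15->8
Step 2: d_i = R_x(i) - R_y(i); compute d_i^2.
  (9-2)^2=49, (5-7)^2=4, (4-9)^2=25, (8-3)^2=25, (2-4)^2=4, (7-5)^2=4, (1-10)^2=81, (3-1)^2=4, (10-6)^2=16, (6-8)^2=4
sum(d^2) = 216.
Step 3: rho = 1 - 6*216 / (10*(10^2 - 1)) = 1 - 1296/990 = -0.309091.
Step 4: Under H0, t = rho * sqrt((n-2)/(1-rho^2)) = -0.9193 ~ t(8).
Step 5: Two-sided p-value from the t-distribution with 8 df = 0.384841.
Step 6: alpha = 0.05. fail to reject H0.

rho = -0.3091, p = 0.384841, fail to reject H0 at alpha = 0.05.


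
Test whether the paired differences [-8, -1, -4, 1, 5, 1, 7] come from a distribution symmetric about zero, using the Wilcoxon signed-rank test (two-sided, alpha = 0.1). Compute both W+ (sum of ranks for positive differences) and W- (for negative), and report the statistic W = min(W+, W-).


Step 1: Drop any zero differences (none here) and take |d_i|.
|d| = [8, 1, 4, 1, 5, 1, 7]
Step 2: Midrank |d_i| (ties get averaged ranks).
ranks: |8|->7, |1|->2, |4|->4, |1|->2, |5|->5, |1|->2, |7|->6
Step 3: Attach original signs; sum ranks with positive sign and with negative sign.
W+ = 2 + 5 + 2 + 6 = 15
W- = 7 + 2 + 4 = 13
(Check: W+ + W- = 28 should equal n(n+1)/2 = 28.)
Step 4: Test statistic W = min(W+, W-) = 13.
Step 5: Ties in |d|, so use the tie-corrected normal approximation.
        E[W] = n(n+1)/4 = 7*8/4 = 14.
        Tie groups: |d|=1 (t=3); sum(t^3 - t) = 24.
        Var[W] = n(n+1)(2n+1)/24 - sum(t^3-t)/48 = 840/24 - 24/48 = 34.5.
        z = (W - E[W]) / sqrt(Var[W]) = (13 - 14) / 5.8737 = -0.1703.
        Two-sided p = 2*Phi(z) = 0.864813.
Step 6: alpha = 0.1. fail to reject H0.

W+ = 15, W- = 13, W = min = 13, p = 0.864813, fail to reject H0.


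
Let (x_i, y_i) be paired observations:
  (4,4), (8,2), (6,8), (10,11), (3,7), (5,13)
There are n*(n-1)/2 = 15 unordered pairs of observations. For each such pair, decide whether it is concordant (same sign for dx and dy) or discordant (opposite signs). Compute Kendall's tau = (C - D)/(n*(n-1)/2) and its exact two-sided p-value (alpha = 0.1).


Step 1: Enumerate the 15 unordered pairs (i,j) with i<j and classify each by sign(x_j-x_i) * sign(y_j-y_i).
  (1,2):dx=+4,dy=-2->D; (1,3):dx=+2,dy=+4->C; (1,4):dx=+6,dy=+7->C; (1,5):dx=-1,dy=+3->D
  (1,6):dx=+1,dy=+9->C; (2,3):dx=-2,dy=+6->D; (2,4):dx=+2,dy=+9->C; (2,5):dx=-5,dy=+5->D
  (2,6):dx=-3,dy=+11->D; (3,4):dx=+4,dy=+3->C; (3,5):dx=-3,dy=-1->C; (3,6):dx=-1,dy=+5->D
  (4,5):dx=-7,dy=-4->C; (4,6):dx=-5,dy=+2->D; (5,6):dx=+2,dy=+6->C
Step 2: C = 8, D = 7, total pairs = 15.
Step 3: tau = (C - D)/(n(n-1)/2) = (8 - 7)/15 = 0.066667.
Step 4: Exact two-sided p-value (enumerate n! = 720 permutations of y under H0): p = 1.000000.
Step 5: alpha = 0.1. fail to reject H0.

tau_b = 0.0667 (C=8, D=7), p = 1.000000, fail to reject H0.


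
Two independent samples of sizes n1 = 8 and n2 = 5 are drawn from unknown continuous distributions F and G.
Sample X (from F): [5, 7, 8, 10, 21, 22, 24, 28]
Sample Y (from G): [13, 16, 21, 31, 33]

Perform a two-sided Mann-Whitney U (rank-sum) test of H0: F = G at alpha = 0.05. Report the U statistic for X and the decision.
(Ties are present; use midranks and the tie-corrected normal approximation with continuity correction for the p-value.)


Step 1: Combine and sort all 13 observations; assign midranks.
sorted (value, group): (5,X), (7,X), (8,X), (10,X), (13,Y), (16,Y), (21,X), (21,Y), (22,X), (24,X), (28,X), (31,Y), (33,Y)
ranks: 5->1, 7->2, 8->3, 10->4, 13->5, 16->6, 21->7.5, 21->7.5, 22->9, 24->10, 28->11, 31->12, 33->13
Step 2: Rank sum for X: R1 = 1 + 2 + 3 + 4 + 7.5 + 9 + 10 + 11 = 47.5.
Step 3: U_X = R1 - n1(n1+1)/2 = 47.5 - 8*9/2 = 47.5 - 36 = 11.5.
       U_Y = n1*n2 - U_X = 40 - 11.5 = 28.5.
Step 4: Ties are present, so use the tie-corrected normal approximation (with continuity correction) for the p-value.
Step 5: p-value = 0.240919; compare to alpha = 0.05. fail to reject H0.

U_X = 11.5, p = 0.240919, fail to reject H0 at alpha = 0.05.


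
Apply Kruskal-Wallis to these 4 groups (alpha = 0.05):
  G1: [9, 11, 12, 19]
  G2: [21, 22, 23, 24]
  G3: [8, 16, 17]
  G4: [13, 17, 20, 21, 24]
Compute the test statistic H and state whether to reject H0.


Step 1: Combine all N = 16 observations and assign midranks.
sorted (value, group, rank): (8,G3,1), (9,G1,2), (11,G1,3), (12,G1,4), (13,G4,5), (16,G3,6), (17,G3,7.5), (17,G4,7.5), (19,G1,9), (20,G4,10), (21,G2,11.5), (21,G4,11.5), (22,G2,13), (23,G2,14), (24,G2,15.5), (24,G4,15.5)
Step 2: Sum ranks within each group.
R_1 = 18 (n_1 = 4)
R_2 = 54 (n_2 = 4)
R_3 = 14.5 (n_3 = 3)
R_4 = 49.5 (n_4 = 5)
Step 3: H = 12/(N(N+1)) * sum(R_i^2/n_i) - 3(N+1)
     = 12/(16*17) * (18^2/4 + 54^2/4 + 14.5^2/3 + 49.5^2/5) - 3*17
     = 0.044118 * 1370.13 - 51
     = 9.447059.
Step 4: Ties present; correction factor C = 1 - 18/(16^3 - 16) = 0.995588. Corrected H = 9.447059 / 0.995588 = 9.488922.
Step 5: Under H0, H ~ chi^2(3); p-value = 0.023450.
Step 6: alpha = 0.05. reject H0.

H = 9.4889, df = 3, p = 0.023450, reject H0.


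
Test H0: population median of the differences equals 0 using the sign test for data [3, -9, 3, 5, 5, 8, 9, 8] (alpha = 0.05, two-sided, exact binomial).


Step 1: Discard zero differences. Original n = 8; n_eff = number of nonzero differences = 8.
Nonzero differences (with sign): +3, -9, +3, +5, +5, +8, +9, +8
Step 2: Count signs: positive = 7, negative = 1.
Step 3: Under H0: P(positive) = 0.5, so the number of positives S ~ Bin(8, 0.5).
Step 4: Two-sided exact p-value = sum of Bin(8,0.5) probabilities at or below the observed probability = 0.070312.
Step 5: alpha = 0.05. fail to reject H0.

n_eff = 8, pos = 7, neg = 1, p = 0.070312, fail to reject H0.


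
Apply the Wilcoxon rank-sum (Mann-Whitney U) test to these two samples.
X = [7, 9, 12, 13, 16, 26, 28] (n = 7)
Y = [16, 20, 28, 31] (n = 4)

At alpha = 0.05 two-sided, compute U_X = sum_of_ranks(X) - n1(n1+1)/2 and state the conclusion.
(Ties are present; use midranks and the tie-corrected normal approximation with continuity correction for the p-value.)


Step 1: Combine and sort all 11 observations; assign midranks.
sorted (value, group): (7,X), (9,X), (12,X), (13,X), (16,X), (16,Y), (20,Y), (26,X), (28,X), (28,Y), (31,Y)
ranks: 7->1, 9->2, 12->3, 13->4, 16->5.5, 16->5.5, 20->7, 26->8, 28->9.5, 28->9.5, 31->11
Step 2: Rank sum for X: R1 = 1 + 2 + 3 + 4 + 5.5 + 8 + 9.5 = 33.
Step 3: U_X = R1 - n1(n1+1)/2 = 33 - 7*8/2 = 33 - 28 = 5.
       U_Y = n1*n2 - U_X = 28 - 5 = 23.
Step 4: Ties are present, so use the tie-corrected normal approximation (with continuity correction) for the p-value.
Step 5: p-value = 0.106592; compare to alpha = 0.05. fail to reject H0.

U_X = 5, p = 0.106592, fail to reject H0 at alpha = 0.05.


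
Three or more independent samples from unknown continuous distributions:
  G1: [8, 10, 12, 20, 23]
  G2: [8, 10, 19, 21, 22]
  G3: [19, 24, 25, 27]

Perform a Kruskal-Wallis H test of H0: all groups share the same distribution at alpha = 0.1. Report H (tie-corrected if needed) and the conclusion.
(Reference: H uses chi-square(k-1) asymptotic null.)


Step 1: Combine all N = 14 observations and assign midranks.
sorted (value, group, rank): (8,G1,1.5), (8,G2,1.5), (10,G1,3.5), (10,G2,3.5), (12,G1,5), (19,G2,6.5), (19,G3,6.5), (20,G1,8), (21,G2,9), (22,G2,10), (23,G1,11), (24,G3,12), (25,G3,13), (27,G3,14)
Step 2: Sum ranks within each group.
R_1 = 29 (n_1 = 5)
R_2 = 30.5 (n_2 = 5)
R_3 = 45.5 (n_3 = 4)
Step 3: H = 12/(N(N+1)) * sum(R_i^2/n_i) - 3(N+1)
     = 12/(14*15) * (29^2/5 + 30.5^2/5 + 45.5^2/4) - 3*15
     = 0.057143 * 871.812 - 45
     = 4.817857.
Step 4: Ties present; correction factor C = 1 - 18/(14^3 - 14) = 0.993407. Corrected H = 4.817857 / 0.993407 = 4.849834.
Step 5: Under H0, H ~ chi^2(2); p-value = 0.088485.
Step 6: alpha = 0.1. reject H0.

H = 4.8498, df = 2, p = 0.088485, reject H0.


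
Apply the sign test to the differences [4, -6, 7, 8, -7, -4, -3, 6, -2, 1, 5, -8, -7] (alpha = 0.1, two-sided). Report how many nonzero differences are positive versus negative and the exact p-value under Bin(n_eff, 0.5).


Step 1: Discard zero differences. Original n = 13; n_eff = number of nonzero differences = 13.
Nonzero differences (with sign): +4, -6, +7, +8, -7, -4, -3, +6, -2, +1, +5, -8, -7
Step 2: Count signs: positive = 6, negative = 7.
Step 3: Under H0: P(positive) = 0.5, so the number of positives S ~ Bin(13, 0.5).
Step 4: Two-sided exact p-value = sum of Bin(13,0.5) probabilities at or below the observed probability = 1.000000.
Step 5: alpha = 0.1. fail to reject H0.

n_eff = 13, pos = 6, neg = 7, p = 1.000000, fail to reject H0.


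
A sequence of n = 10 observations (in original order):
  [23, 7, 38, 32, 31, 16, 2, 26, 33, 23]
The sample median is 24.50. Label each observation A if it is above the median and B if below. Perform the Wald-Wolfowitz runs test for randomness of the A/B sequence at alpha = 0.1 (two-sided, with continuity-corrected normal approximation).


Step 1: Compute median = 24.50; label A = above, B = below.
Labels in order: BBAAABBAAB  (n_A = 5, n_B = 5)
Step 2: Count runs R = 5.
Step 3: Under H0 (random ordering), E[R] = 2*n_A*n_B/(n_A+n_B) + 1 = 2*5*5/10 + 1 = 6.0000.
        Var[R] = 2*n_A*n_B*(2*n_A*n_B - n_A - n_B) / ((n_A+n_B)^2 * (n_A+n_B-1)) = 2000/900 = 2.2222.
        SD[R] = 1.4907.
Step 4: Continuity-corrected z = (R + 0.5 - E[R]) / SD[R] = (5 + 0.5 - 6.0000) / 1.4907 = -0.3354.
Step 5: Two-sided p-value via normal approximation = 2*(1 - Phi(|z|)) = 0.737316.
Step 6: alpha = 0.1. fail to reject H0.

R = 5, z = -0.3354, p = 0.737316, fail to reject H0.


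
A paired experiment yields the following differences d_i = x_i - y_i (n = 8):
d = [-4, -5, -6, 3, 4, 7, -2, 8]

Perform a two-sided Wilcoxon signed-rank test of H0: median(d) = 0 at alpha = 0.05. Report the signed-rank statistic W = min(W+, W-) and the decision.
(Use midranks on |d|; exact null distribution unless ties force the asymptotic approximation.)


Step 1: Drop any zero differences (none here) and take |d_i|.
|d| = [4, 5, 6, 3, 4, 7, 2, 8]
Step 2: Midrank |d_i| (ties get averaged ranks).
ranks: |4|->3.5, |5|->5, |6|->6, |3|->2, |4|->3.5, |7|->7, |2|->1, |8|->8
Step 3: Attach original signs; sum ranks with positive sign and with negative sign.
W+ = 2 + 3.5 + 7 + 8 = 20.5
W- = 3.5 + 5 + 6 + 1 = 15.5
(Check: W+ + W- = 36 should equal n(n+1)/2 = 36.)
Step 4: Test statistic W = min(W+, W-) = 15.5.
Step 5: Ties in |d|, so use the tie-corrected normal approximation.
        E[W] = n(n+1)/4 = 8*9/4 = 18.
        Tie groups: |d|=4 (t=2); sum(t^3 - t) = 6.
        Var[W] = n(n+1)(2n+1)/24 - sum(t^3-t)/48 = 1224/24 - 6/48 = 50.875.
        z = (W - E[W]) / sqrt(Var[W]) = (15.5 - 18) / 7.1327 = -0.3505.
        Two-sided p = 2*Phi(z) = 0.725964.
Step 6: alpha = 0.05. fail to reject H0.

W+ = 20.5, W- = 15.5, W = min = 15.5, p = 0.725964, fail to reject H0.


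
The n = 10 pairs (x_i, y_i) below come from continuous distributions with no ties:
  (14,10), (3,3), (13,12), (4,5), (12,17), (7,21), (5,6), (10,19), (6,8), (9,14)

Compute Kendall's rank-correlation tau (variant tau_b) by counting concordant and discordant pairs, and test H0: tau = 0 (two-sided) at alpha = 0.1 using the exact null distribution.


Step 1: Enumerate the 45 unordered pairs (i,j) with i<j and classify each by sign(x_j-x_i) * sign(y_j-y_i).
  (1,2):dx=-11,dy=-7->C; (1,3):dx=-1,dy=+2->D; (1,4):dx=-10,dy=-5->C; (1,5):dx=-2,dy=+7->D
  (1,6):dx=-7,dy=+11->D; (1,7):dx=-9,dy=-4->C; (1,8):dx=-4,dy=+9->D; (1,9):dx=-8,dy=-2->C
  (1,10):dx=-5,dy=+4->D; (2,3):dx=+10,dy=+9->C; (2,4):dx=+1,dy=+2->C; (2,5):dx=+9,dy=+14->C
  (2,6):dx=+4,dy=+18->C; (2,7):dx=+2,dy=+3->C; (2,8):dx=+7,dy=+16->C; (2,9):dx=+3,dy=+5->C
  (2,10):dx=+6,dy=+11->C; (3,4):dx=-9,dy=-7->C; (3,5):dx=-1,dy=+5->D; (3,6):dx=-6,dy=+9->D
  (3,7):dx=-8,dy=-6->C; (3,8):dx=-3,dy=+7->D; (3,9):dx=-7,dy=-4->C; (3,10):dx=-4,dy=+2->D
  (4,5):dx=+8,dy=+12->C; (4,6):dx=+3,dy=+16->C; (4,7):dx=+1,dy=+1->C; (4,8):dx=+6,dy=+14->C
  (4,9):dx=+2,dy=+3->C; (4,10):dx=+5,dy=+9->C; (5,6):dx=-5,dy=+4->D; (5,7):dx=-7,dy=-11->C
  (5,8):dx=-2,dy=+2->D; (5,9):dx=-6,dy=-9->C; (5,10):dx=-3,dy=-3->C; (6,7):dx=-2,dy=-15->C
  (6,8):dx=+3,dy=-2->D; (6,9):dx=-1,dy=-13->C; (6,10):dx=+2,dy=-7->D; (7,8):dx=+5,dy=+13->C
  (7,9):dx=+1,dy=+2->C; (7,10):dx=+4,dy=+8->C; (8,9):dx=-4,dy=-11->C; (8,10):dx=-1,dy=-5->C
  (9,10):dx=+3,dy=+6->C
Step 2: C = 32, D = 13, total pairs = 45.
Step 3: tau = (C - D)/(n(n-1)/2) = (32 - 13)/45 = 0.422222.
Step 4: Exact two-sided p-value (enumerate n! = 3628800 permutations of y under H0): p = 0.108313.
Step 5: alpha = 0.1. fail to reject H0.

tau_b = 0.4222 (C=32, D=13), p = 0.108313, fail to reject H0.


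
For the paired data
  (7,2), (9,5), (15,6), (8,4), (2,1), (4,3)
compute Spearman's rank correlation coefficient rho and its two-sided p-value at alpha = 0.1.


Step 1: Rank x and y separately (midranks; no ties here).
rank(x): 7->3, 9->5, 15->6, 8->4, 2->1, 4->2
rank(y): 2->2, 5->5, 6->6, 4->4, 1->1, 3->3
Step 2: d_i = R_x(i) - R_y(i); compute d_i^2.
  (3-2)^2=1, (5-5)^2=0, (6-6)^2=0, (4-4)^2=0, (1-1)^2=0, (2-3)^2=1
sum(d^2) = 2.
Step 3: rho = 1 - 6*2 / (6*(6^2 - 1)) = 1 - 12/210 = 0.942857.
Step 4: Under H0, t = rho * sqrt((n-2)/(1-rho^2)) = 5.6595 ~ t(4).
Step 5: Two-sided p-value from the t-distribution with 4 df = 0.004805.
Step 6: alpha = 0.1. reject H0.

rho = 0.9429, p = 0.004805, reject H0 at alpha = 0.1.


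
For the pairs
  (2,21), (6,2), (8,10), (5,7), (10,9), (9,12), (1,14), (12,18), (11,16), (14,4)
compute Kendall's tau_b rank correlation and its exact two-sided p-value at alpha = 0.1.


Step 1: Enumerate the 45 unordered pairs (i,j) with i<j and classify each by sign(x_j-x_i) * sign(y_j-y_i).
  (1,2):dx=+4,dy=-19->D; (1,3):dx=+6,dy=-11->D; (1,4):dx=+3,dy=-14->D; (1,5):dx=+8,dy=-12->D
  (1,6):dx=+7,dy=-9->D; (1,7):dx=-1,dy=-7->C; (1,8):dx=+10,dy=-3->D; (1,9):dx=+9,dy=-5->D
  (1,10):dx=+12,dy=-17->D; (2,3):dx=+2,dy=+8->C; (2,4):dx=-1,dy=+5->D; (2,5):dx=+4,dy=+7->C
  (2,6):dx=+3,dy=+10->C; (2,7):dx=-5,dy=+12->D; (2,8):dx=+6,dy=+16->C; (2,9):dx=+5,dy=+14->C
  (2,10):dx=+8,dy=+2->C; (3,4):dx=-3,dy=-3->C; (3,5):dx=+2,dy=-1->D; (3,6):dx=+1,dy=+2->C
  (3,7):dx=-7,dy=+4->D; (3,8):dx=+4,dy=+8->C; (3,9):dx=+3,dy=+6->C; (3,10):dx=+6,dy=-6->D
  (4,5):dx=+5,dy=+2->C; (4,6):dx=+4,dy=+5->C; (4,7):dx=-4,dy=+7->D; (4,8):dx=+7,dy=+11->C
  (4,9):dx=+6,dy=+9->C; (4,10):dx=+9,dy=-3->D; (5,6):dx=-1,dy=+3->D; (5,7):dx=-9,dy=+5->D
  (5,8):dx=+2,dy=+9->C; (5,9):dx=+1,dy=+7->C; (5,10):dx=+4,dy=-5->D; (6,7):dx=-8,dy=+2->D
  (6,8):dx=+3,dy=+6->C; (6,9):dx=+2,dy=+4->C; (6,10):dx=+5,dy=-8->D; (7,8):dx=+11,dy=+4->C
  (7,9):dx=+10,dy=+2->C; (7,10):dx=+13,dy=-10->D; (8,9):dx=-1,dy=-2->C; (8,10):dx=+2,dy=-14->D
  (9,10):dx=+3,dy=-12->D
Step 2: C = 22, D = 23, total pairs = 45.
Step 3: tau = (C - D)/(n(n-1)/2) = (22 - 23)/45 = -0.022222.
Step 4: Exact two-sided p-value (enumerate n! = 3628800 permutations of y under H0): p = 1.000000.
Step 5: alpha = 0.1. fail to reject H0.

tau_b = -0.0222 (C=22, D=23), p = 1.000000, fail to reject H0.


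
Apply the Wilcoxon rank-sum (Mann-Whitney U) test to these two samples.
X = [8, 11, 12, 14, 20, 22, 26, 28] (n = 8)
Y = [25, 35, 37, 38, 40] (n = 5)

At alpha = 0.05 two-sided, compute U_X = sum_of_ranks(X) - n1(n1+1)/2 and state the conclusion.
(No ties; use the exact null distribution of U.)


Step 1: Combine and sort all 13 observations; assign midranks.
sorted (value, group): (8,X), (11,X), (12,X), (14,X), (20,X), (22,X), (25,Y), (26,X), (28,X), (35,Y), (37,Y), (38,Y), (40,Y)
ranks: 8->1, 11->2, 12->3, 14->4, 20->5, 22->6, 25->7, 26->8, 28->9, 35->10, 37->11, 38->12, 40->13
Step 2: Rank sum for X: R1 = 1 + 2 + 3 + 4 + 5 + 6 + 8 + 9 = 38.
Step 3: U_X = R1 - n1(n1+1)/2 = 38 - 8*9/2 = 38 - 36 = 2.
       U_Y = n1*n2 - U_X = 40 - 2 = 38.
Step 4: No ties, so the exact null distribution of U (based on enumerating the C(13,8) = 1287 equally likely rank assignments) gives the two-sided p-value.
Step 5: p-value = 0.006216; compare to alpha = 0.05. reject H0.

U_X = 2, p = 0.006216, reject H0 at alpha = 0.05.


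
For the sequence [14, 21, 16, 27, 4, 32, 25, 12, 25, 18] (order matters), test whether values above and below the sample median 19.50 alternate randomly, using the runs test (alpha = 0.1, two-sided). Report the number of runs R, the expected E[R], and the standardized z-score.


Step 1: Compute median = 19.50; label A = above, B = below.
Labels in order: BABABAABAB  (n_A = 5, n_B = 5)
Step 2: Count runs R = 9.
Step 3: Under H0 (random ordering), E[R] = 2*n_A*n_B/(n_A+n_B) + 1 = 2*5*5/10 + 1 = 6.0000.
        Var[R] = 2*n_A*n_B*(2*n_A*n_B - n_A - n_B) / ((n_A+n_B)^2 * (n_A+n_B-1)) = 2000/900 = 2.2222.
        SD[R] = 1.4907.
Step 4: Continuity-corrected z = (R - 0.5 - E[R]) / SD[R] = (9 - 0.5 - 6.0000) / 1.4907 = 1.6771.
Step 5: Two-sided p-value via normal approximation = 2*(1 - Phi(|z|)) = 0.093533.
Step 6: alpha = 0.1. reject H0.

R = 9, z = 1.6771, p = 0.093533, reject H0.


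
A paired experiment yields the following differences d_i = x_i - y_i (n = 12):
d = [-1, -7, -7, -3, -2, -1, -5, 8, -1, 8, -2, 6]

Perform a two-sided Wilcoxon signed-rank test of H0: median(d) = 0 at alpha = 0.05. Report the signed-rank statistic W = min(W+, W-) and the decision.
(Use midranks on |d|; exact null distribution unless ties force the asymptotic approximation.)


Step 1: Drop any zero differences (none here) and take |d_i|.
|d| = [1, 7, 7, 3, 2, 1, 5, 8, 1, 8, 2, 6]
Step 2: Midrank |d_i| (ties get averaged ranks).
ranks: |1|->2, |7|->9.5, |7|->9.5, |3|->6, |2|->4.5, |1|->2, |5|->7, |8|->11.5, |1|->2, |8|->11.5, |2|->4.5, |6|->8
Step 3: Attach original signs; sum ranks with positive sign and with negative sign.
W+ = 11.5 + 11.5 + 8 = 31
W- = 2 + 9.5 + 9.5 + 6 + 4.5 + 2 + 7 + 2 + 4.5 = 47
(Check: W+ + W- = 78 should equal n(n+1)/2 = 78.)
Step 4: Test statistic W = min(W+, W-) = 31.
Step 5: Ties in |d|, so use the tie-corrected normal approximation.
        E[W] = n(n+1)/4 = 12*13/4 = 39.
        Tie groups: |d|=1 (t=3), |d|=2 (t=2), |d|=7 (t=2), |d|=8 (t=2); sum(t^3 - t) = 42.
        Var[W] = n(n+1)(2n+1)/24 - sum(t^3-t)/48 = 3900/24 - 42/48 = 161.625.
        z = (W - E[W]) / sqrt(Var[W]) = (31 - 39) / 12.7132 = -0.6293.
        Two-sided p = 2*Phi(z) = 0.529174.
Step 6: alpha = 0.05. fail to reject H0.

W+ = 31, W- = 47, W = min = 31, p = 0.529174, fail to reject H0.


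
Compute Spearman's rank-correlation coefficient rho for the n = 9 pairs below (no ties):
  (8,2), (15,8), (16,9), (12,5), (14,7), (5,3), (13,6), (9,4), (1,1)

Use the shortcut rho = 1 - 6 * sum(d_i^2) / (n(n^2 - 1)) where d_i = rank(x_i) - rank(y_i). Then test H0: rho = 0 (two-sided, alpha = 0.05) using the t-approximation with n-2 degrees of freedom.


Step 1: Rank x and y separately (midranks; no ties here).
rank(x): 8->3, 15->8, 16->9, 12->5, 14->7, 5->2, 13->6, 9->4, 1->1
rank(y): 2->2, 8->8, 9->9, 5->5, 7->7, 3->3, 6->6, 4->4, 1->1
Step 2: d_i = R_x(i) - R_y(i); compute d_i^2.
  (3-2)^2=1, (8-8)^2=0, (9-9)^2=0, (5-5)^2=0, (7-7)^2=0, (2-3)^2=1, (6-6)^2=0, (4-4)^2=0, (1-1)^2=0
sum(d^2) = 2.
Step 3: rho = 1 - 6*2 / (9*(9^2 - 1)) = 1 - 12/720 = 0.983333.
Step 4: Under H0, t = rho * sqrt((n-2)/(1-rho^2)) = 14.3096 ~ t(7).
Step 5: Two-sided p-value from the t-distribution with 7 df = 0.000002.
Step 6: alpha = 0.05. reject H0.

rho = 0.9833, p = 0.000002, reject H0 at alpha = 0.05.
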